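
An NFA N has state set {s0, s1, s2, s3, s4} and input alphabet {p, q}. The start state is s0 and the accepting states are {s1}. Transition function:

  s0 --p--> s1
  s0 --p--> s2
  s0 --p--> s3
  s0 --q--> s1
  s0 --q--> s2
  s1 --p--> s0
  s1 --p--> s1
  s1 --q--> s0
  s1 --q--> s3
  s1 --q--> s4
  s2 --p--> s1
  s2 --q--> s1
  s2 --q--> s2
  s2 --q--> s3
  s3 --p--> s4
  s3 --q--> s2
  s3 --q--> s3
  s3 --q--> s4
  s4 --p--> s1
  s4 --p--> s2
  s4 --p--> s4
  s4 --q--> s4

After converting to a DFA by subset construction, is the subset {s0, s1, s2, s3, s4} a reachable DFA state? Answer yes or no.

Start state of the DFA: {s0}.
{s0} --p--> {s1, s2, s3}  [new]
{s0} --q--> {s1, s2}  [new]
{s1, s2, s3} --p--> {s0, s1, s4}  [new]
{s1, s2, s3} --q--> {s0, s1, s2, s3, s4}  [new]
{s1, s2} --p--> {s0, s1}  [new]
{s1, s2} --q--> {s0, s1, s2, s3, s4}  [seen]
{s0, s1, s4} --p--> {s0, s1, s2, s3, s4}  [seen]
{s0, s1, s4} --q--> {s0, s1, s2, s3, s4}  [seen]
{s0, s1, s2, s3, s4} --p--> {s0, s1, s2, s3, s4}  [seen]
{s0, s1, s2, s3, s4} --q--> {s0, s1, s2, s3, s4}  [seen]
{s0, s1} --p--> {s0, s1, s2, s3}  [new]
{s0, s1} --q--> {s0, s1, s2, s3, s4}  [seen]
{s0, s1, s2, s3} --p--> {s0, s1, s2, s3, s4}  [seen]
{s0, s1, s2, s3} --q--> {s0, s1, s2, s3, s4}  [seen]
Reachable DFA states: {s0}, {s1, s2, s3}, {s1, s2}, {s0, s1, s4}, {s0, s1, s2, s3, s4}, {s0, s1}, {s0, s1, s2, s3}.
{s0, s1, s2, s3, s4} is among them.

yes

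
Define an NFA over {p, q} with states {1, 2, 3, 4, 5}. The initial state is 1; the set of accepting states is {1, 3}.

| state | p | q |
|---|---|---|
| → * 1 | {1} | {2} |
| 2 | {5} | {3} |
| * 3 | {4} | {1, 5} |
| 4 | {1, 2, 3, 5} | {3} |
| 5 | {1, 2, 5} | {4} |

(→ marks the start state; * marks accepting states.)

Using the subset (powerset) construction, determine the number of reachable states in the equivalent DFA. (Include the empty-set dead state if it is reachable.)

Start state of the DFA: {1}.
{1} --p--> {1}  [seen]
{1} --q--> {2}  [new]
{2} --p--> {5}  [new]
{2} --q--> {3}  [new]
{5} --p--> {1, 2, 5}  [new]
{5} --q--> {4}  [new]
{3} --p--> {4}  [seen]
{3} --q--> {1, 5}  [new]
{1, 2, 5} --p--> {1, 2, 5}  [seen]
{1, 2, 5} --q--> {2, 3, 4}  [new]
{4} --p--> {1, 2, 3, 5}  [new]
{4} --q--> {3}  [seen]
{1, 5} --p--> {1, 2, 5}  [seen]
{1, 5} --q--> {2, 4}  [new]
{2, 3, 4} --p--> {1, 2, 3, 4, 5}  [new]
{2, 3, 4} --q--> {1, 3, 5}  [new]
{1, 2, 3, 5} --p--> {1, 2, 4, 5}  [new]
{1, 2, 3, 5} --q--> {1, 2, 3, 4, 5}  [seen]
{2, 4} --p--> {1, 2, 3, 5}  [seen]
{2, 4} --q--> {3}  [seen]
{1, 2, 3, 4, 5} --p--> {1, 2, 3, 4, 5}  [seen]
{1, 2, 3, 4, 5} --q--> {1, 2, 3, 4, 5}  [seen]
{1, 3, 5} --p--> {1, 2, 4, 5}  [seen]
{1, 3, 5} --q--> {1, 2, 4, 5}  [seen]
{1, 2, 4, 5} --p--> {1, 2, 3, 5}  [seen]
{1, 2, 4, 5} --q--> {2, 3, 4}  [seen]
Reachable DFA states: {1}, {2}, {5}, {3}, {1, 2, 5}, {4}, {1, 5}, {2, 3, 4}, {1, 2, 3, 5}, {2, 4}, {1, 2, 3, 4, 5}, {1, 3, 5}, {1, 2, 4, 5}.

13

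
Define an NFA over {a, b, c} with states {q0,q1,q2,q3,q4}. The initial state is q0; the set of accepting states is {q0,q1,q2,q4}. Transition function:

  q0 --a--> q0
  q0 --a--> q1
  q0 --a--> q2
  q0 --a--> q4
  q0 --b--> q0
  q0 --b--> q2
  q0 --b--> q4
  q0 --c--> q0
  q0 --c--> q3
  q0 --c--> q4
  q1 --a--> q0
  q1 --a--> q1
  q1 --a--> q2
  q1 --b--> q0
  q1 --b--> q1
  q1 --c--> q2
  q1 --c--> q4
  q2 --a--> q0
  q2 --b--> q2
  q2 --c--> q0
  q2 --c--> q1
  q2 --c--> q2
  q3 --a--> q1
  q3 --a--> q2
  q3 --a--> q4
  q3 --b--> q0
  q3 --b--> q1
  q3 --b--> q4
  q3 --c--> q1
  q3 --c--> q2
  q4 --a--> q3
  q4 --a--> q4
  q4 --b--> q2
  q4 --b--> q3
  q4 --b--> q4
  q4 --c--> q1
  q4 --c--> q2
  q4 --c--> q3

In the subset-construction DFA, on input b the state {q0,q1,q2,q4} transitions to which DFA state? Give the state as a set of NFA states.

δ(q0,b) = {q0,q2,q4}; δ(q1,b) = {q0,q1}; δ(q2,b) = {q2}; δ(q4,b) = {q2,q3,q4}.
Union: {q0,q1,q2,q3,q4}.

{q0,q1,q2,q3,q4}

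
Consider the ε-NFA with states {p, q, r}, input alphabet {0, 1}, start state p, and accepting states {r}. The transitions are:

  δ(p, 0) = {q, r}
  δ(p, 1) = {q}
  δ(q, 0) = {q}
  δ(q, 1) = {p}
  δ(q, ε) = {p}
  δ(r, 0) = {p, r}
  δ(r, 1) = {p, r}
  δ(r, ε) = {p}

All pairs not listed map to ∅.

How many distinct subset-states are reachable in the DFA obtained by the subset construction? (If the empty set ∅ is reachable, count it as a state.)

3

Start state of the DFA: {p} (ε-closure of the NFA start).
{p} --0--> {p, q, r}  [new]
{p} --1--> {p, q}  [new]
{p, q, r} --0--> {p, q, r}  [seen]
{p, q, r} --1--> {p, q, r}  [seen]
{p, q} --0--> {p, q, r}  [seen]
{p, q} --1--> {p, q}  [seen]
Reachable DFA states: {p}, {p, q, r}, {p, q}.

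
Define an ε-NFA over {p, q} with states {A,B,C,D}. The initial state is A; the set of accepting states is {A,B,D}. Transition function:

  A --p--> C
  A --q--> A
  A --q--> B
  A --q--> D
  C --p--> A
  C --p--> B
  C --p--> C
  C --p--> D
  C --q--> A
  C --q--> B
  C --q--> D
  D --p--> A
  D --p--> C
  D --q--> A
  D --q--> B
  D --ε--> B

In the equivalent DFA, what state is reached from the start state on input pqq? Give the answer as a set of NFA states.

{A,B,D}

Start: {A}.
δ(A,p) = {C}.
Union: {C}.
After p: {C}.
δ(C,q) = {A,B,D}.
Union: {A,B,D}.
After q: {A,B,D}.
δ(A,q) = {A,B,D}; δ(B,q) = ∅; δ(D,q) = {A,B}.
Union: {A,B,D}.
After q: {A,B,D}.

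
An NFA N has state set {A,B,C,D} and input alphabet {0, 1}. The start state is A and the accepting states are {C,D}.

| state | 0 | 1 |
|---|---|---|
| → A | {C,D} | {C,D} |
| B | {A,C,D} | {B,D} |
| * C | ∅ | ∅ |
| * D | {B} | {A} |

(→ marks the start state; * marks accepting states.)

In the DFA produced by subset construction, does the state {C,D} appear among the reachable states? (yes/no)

yes

Start state of the DFA: {A}.
{A} --0--> {C,D}  [new]
{A} --1--> {C,D}  [seen]
{C,D} --0--> {B}  [new]
{C,D} --1--> {A}  [seen]
{B} --0--> {A,C,D}  [new]
{B} --1--> {B,D}  [new]
{A,C,D} --0--> {B,C,D}  [new]
{A,C,D} --1--> {A,C,D}  [seen]
{B,D} --0--> {A,B,C,D}  [new]
{B,D} --1--> {A,B,D}  [new]
{B,C,D} --0--> {A,B,C,D}  [seen]
{B,C,D} --1--> {A,B,D}  [seen]
{A,B,C,D} --0--> {A,B,C,D}  [seen]
{A,B,C,D} --1--> {A,B,C,D}  [seen]
{A,B,D} --0--> {A,B,C,D}  [seen]
{A,B,D} --1--> {A,B,C,D}  [seen]
Reachable DFA states: {A}, {C,D}, {B}, {A,C,D}, {B,D}, {B,C,D}, {A,B,C,D}, {A,B,D}.
{C,D} is among them.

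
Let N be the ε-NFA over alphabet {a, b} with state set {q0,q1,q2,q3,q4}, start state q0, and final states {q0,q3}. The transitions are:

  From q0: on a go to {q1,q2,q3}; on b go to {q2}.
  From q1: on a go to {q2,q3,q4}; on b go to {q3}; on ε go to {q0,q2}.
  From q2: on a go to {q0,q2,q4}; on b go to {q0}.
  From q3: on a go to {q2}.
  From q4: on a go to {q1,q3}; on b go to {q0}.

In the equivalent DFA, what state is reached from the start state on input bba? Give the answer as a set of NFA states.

{q0,q1,q2,q3}

Start: {q0}.
δ(q0,b) = {q2}.
Union: {q2}.
After b: {q2}.
δ(q2,b) = {q0}.
Union: {q0}.
After b: {q0}.
δ(q0,a) = {q1,q2,q3}.
Union: {q1,q2,q3}.
ε-closure gives {q0,q1,q2,q3}.
After a: {q0,q1,q2,q3}.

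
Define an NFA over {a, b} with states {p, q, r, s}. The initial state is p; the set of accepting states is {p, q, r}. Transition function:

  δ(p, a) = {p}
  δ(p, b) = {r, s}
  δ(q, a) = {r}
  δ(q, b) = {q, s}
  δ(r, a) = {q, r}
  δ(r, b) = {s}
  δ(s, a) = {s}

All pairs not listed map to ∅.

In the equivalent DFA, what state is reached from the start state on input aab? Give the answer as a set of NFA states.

{r, s}

Start: {p}.
δ(p,a) = {p}.
Union: {p}.
After a: {p}.
δ(p,a) = {p}.
Union: {p}.
After a: {p}.
δ(p,b) = {r, s}.
Union: {r, s}.
After b: {r, s}.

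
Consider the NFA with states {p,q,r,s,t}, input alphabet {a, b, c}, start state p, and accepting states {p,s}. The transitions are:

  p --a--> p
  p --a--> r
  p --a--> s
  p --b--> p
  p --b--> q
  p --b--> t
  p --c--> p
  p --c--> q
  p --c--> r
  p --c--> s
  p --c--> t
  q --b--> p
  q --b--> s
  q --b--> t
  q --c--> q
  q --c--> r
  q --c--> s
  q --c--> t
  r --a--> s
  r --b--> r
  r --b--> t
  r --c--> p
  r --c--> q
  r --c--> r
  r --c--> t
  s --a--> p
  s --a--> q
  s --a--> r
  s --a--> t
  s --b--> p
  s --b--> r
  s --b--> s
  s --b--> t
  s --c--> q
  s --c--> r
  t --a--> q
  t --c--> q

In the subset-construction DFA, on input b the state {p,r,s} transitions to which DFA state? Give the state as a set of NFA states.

δ(p,b) = {p,q,t}; δ(r,b) = {r,t}; δ(s,b) = {p,r,s,t}.
Union: {p,q,r,s,t}.

{p,q,r,s,t}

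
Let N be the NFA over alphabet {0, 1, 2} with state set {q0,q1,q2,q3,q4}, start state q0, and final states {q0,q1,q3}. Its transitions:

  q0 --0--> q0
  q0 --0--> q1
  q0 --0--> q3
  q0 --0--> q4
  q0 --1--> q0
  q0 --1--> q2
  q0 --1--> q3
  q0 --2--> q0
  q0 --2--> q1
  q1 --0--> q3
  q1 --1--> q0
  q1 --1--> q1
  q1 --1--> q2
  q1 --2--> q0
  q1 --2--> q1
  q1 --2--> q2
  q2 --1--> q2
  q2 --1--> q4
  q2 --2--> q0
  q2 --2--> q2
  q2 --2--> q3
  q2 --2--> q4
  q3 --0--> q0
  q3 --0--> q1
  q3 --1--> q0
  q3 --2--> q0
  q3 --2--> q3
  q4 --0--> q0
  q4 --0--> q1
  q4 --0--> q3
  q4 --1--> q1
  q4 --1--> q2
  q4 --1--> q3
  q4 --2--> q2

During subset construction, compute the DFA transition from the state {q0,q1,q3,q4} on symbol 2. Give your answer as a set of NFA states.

{q0,q1,q2,q3}

δ(q0,2) = {q0,q1}; δ(q1,2) = {q0,q1,q2}; δ(q3,2) = {q0,q3}; δ(q4,2) = {q2}.
Union: {q0,q1,q2,q3}.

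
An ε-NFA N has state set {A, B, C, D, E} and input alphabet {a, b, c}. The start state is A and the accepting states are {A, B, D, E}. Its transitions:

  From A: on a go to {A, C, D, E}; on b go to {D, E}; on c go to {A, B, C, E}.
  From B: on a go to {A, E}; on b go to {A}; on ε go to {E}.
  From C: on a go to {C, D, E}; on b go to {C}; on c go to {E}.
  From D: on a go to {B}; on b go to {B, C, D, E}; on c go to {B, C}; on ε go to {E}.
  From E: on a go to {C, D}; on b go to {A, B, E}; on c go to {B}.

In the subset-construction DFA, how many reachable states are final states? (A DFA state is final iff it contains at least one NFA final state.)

Start state of the DFA: {A} (ε-closure of the NFA start).
{A} --a--> {A, C, D, E}  [new]
{A} --b--> {D, E}  [new]
{A} --c--> {A, B, C, E}  [new]
{A, C, D, E} --a--> {A, B, C, D, E}  [new]
{A, C, D, E} --b--> {A, B, C, D, E}  [seen]
{A, C, D, E} --c--> {A, B, C, E}  [seen]
{D, E} --a--> {B, C, D, E}  [new]
{D, E} --b--> {A, B, C, D, E}  [seen]
{D, E} --c--> {B, C, E}  [new]
{A, B, C, E} --a--> {A, C, D, E}  [seen]
{A, B, C, E} --b--> {A, B, C, D, E}  [seen]
{A, B, C, E} --c--> {A, B, C, E}  [seen]
{A, B, C, D, E} --a--> {A, B, C, D, E}  [seen]
{A, B, C, D, E} --b--> {A, B, C, D, E}  [seen]
{A, B, C, D, E} --c--> {A, B, C, E}  [seen]
{B, C, D, E} --a--> {A, B, C, D, E}  [seen]
{B, C, D, E} --b--> {A, B, C, D, E}  [seen]
{B, C, D, E} --c--> {B, C, E}  [seen]
{B, C, E} --a--> {A, C, D, E}  [seen]
{B, C, E} --b--> {A, B, C, E}  [seen]
{B, C, E} --c--> {B, E}  [new]
{B, E} --a--> {A, C, D, E}  [seen]
{B, E} --b--> {A, B, E}  [new]
{B, E} --c--> {B, E}  [seen]
{A, B, E} --a--> {A, C, D, E}  [seen]
{A, B, E} --b--> {A, B, D, E}  [new]
{A, B, E} --c--> {A, B, C, E}  [seen]
{A, B, D, E} --a--> {A, B, C, D, E}  [seen]
{A, B, D, E} --b--> {A, B, C, D, E}  [seen]
{A, B, D, E} --c--> {A, B, C, E}  [seen]
Reachable DFA states: {A}, {A, C, D, E}, {D, E}, {A, B, C, E}, {A, B, C, D, E}, {B, C, D, E}, {B, C, E}, {B, E}, {A, B, E}, {A, B, D, E}.
Accepting DFA states (contain an NFA accepting state): {A}, {A, C, D, E}, {D, E}, {A, B, C, E}, {A, B, C, D, E}, {B, C, D, E}, {B, C, E}, {B, E}, {A, B, E}, {A, B, D, E}.

10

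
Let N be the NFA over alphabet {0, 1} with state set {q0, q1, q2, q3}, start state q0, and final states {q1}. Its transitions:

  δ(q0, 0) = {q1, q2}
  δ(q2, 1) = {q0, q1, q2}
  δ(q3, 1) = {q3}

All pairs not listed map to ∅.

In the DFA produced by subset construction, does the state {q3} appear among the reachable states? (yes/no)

no

Start state of the DFA: {q0}.
{q0} --0--> {q1, q2}  [new]
{q0} --1--> ∅  [new]
{q1, q2} --0--> ∅  [seen]
{q1, q2} --1--> {q0, q1, q2}  [new]
∅ --0--> ∅  [seen]
∅ --1--> ∅  [seen]
{q0, q1, q2} --0--> {q1, q2}  [seen]
{q0, q1, q2} --1--> {q0, q1, q2}  [seen]
Reachable DFA states: {q0}, {q1, q2}, ∅, {q0, q1, q2}.
{q3} is not among them.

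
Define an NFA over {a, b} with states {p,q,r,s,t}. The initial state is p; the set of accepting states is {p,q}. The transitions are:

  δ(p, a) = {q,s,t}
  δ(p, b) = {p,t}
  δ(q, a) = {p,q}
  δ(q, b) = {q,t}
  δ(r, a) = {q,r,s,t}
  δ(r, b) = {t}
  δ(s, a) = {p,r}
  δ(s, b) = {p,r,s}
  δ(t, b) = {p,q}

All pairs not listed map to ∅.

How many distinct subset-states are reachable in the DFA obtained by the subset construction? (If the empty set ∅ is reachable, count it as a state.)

Start state of the DFA: {p}.
{p} --a--> {q,s,t}  [new]
{p} --b--> {p,t}  [new]
{q,s,t} --a--> {p,q,r}  [new]
{q,s,t} --b--> {p,q,r,s,t}  [new]
{p,t} --a--> {q,s,t}  [seen]
{p,t} --b--> {p,q,t}  [new]
{p,q,r} --a--> {p,q,r,s,t}  [seen]
{p,q,r} --b--> {p,q,t}  [seen]
{p,q,r,s,t} --a--> {p,q,r,s,t}  [seen]
{p,q,r,s,t} --b--> {p,q,r,s,t}  [seen]
{p,q,t} --a--> {p,q,s,t}  [new]
{p,q,t} --b--> {p,q,t}  [seen]
{p,q,s,t} --a--> {p,q,r,s,t}  [seen]
{p,q,s,t} --b--> {p,q,r,s,t}  [seen]
Reachable DFA states: {p}, {q,s,t}, {p,t}, {p,q,r}, {p,q,r,s,t}, {p,q,t}, {p,q,s,t}.

7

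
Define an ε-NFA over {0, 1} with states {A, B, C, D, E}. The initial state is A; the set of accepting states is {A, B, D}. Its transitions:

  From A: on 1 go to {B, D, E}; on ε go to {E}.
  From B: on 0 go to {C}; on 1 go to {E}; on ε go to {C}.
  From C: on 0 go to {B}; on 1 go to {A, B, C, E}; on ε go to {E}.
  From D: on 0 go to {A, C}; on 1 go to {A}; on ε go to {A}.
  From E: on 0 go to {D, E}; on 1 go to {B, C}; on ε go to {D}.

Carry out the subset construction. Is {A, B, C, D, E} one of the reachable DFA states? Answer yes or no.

Start state of the DFA: {A, D, E} (ε-closure of the NFA start).
{A, D, E} --0--> {A, C, D, E}  [new]
{A, D, E} --1--> {A, B, C, D, E}  [new]
{A, C, D, E} --0--> {A, B, C, D, E}  [seen]
{A, C, D, E} --1--> {A, B, C, D, E}  [seen]
{A, B, C, D, E} --0--> {A, B, C, D, E}  [seen]
{A, B, C, D, E} --1--> {A, B, C, D, E}  [seen]
Reachable DFA states: {A, D, E}, {A, C, D, E}, {A, B, C, D, E}.
{A, B, C, D, E} is among them.

yes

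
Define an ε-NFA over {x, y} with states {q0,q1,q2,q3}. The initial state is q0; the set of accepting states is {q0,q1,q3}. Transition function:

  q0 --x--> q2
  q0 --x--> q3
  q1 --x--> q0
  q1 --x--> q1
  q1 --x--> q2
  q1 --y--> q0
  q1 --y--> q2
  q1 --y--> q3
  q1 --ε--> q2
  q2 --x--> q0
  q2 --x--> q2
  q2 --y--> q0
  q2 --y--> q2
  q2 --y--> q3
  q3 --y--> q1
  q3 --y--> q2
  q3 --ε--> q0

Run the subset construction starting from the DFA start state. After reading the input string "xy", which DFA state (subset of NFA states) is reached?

Start: {q0}.
δ(q0,x) = {q2,q3}.
Union: {q2,q3}.
ε-closure gives {q0,q2,q3}.
After x: {q0,q2,q3}.
δ(q0,y) = ∅; δ(q2,y) = {q0,q2,q3}; δ(q3,y) = {q1,q2}.
Union: {q0,q1,q2,q3}.
After y: {q0,q1,q2,q3}.

{q0,q1,q2,q3}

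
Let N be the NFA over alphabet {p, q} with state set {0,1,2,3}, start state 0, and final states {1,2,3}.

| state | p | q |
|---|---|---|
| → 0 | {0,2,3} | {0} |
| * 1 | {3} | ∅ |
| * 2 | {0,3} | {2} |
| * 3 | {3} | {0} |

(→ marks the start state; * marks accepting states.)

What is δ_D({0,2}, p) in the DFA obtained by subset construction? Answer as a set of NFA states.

{0,2,3}

δ(0,p) = {0,2,3}; δ(2,p) = {0,3}.
Union: {0,2,3}.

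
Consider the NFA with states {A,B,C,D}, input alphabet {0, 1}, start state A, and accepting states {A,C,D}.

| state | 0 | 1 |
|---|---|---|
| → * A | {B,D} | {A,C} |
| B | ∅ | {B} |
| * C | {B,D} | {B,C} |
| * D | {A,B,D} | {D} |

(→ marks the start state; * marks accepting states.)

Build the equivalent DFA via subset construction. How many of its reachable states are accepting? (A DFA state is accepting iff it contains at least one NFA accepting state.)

6

Start state of the DFA: {A}.
{A} --0--> {B,D}  [new]
{A} --1--> {A,C}  [new]
{B,D} --0--> {A,B,D}  [new]
{B,D} --1--> {B,D}  [seen]
{A,C} --0--> {B,D}  [seen]
{A,C} --1--> {A,B,C}  [new]
{A,B,D} --0--> {A,B,D}  [seen]
{A,B,D} --1--> {A,B,C,D}  [new]
{A,B,C} --0--> {B,D}  [seen]
{A,B,C} --1--> {A,B,C}  [seen]
{A,B,C,D} --0--> {A,B,D}  [seen]
{A,B,C,D} --1--> {A,B,C,D}  [seen]
Reachable DFA states: {A}, {B,D}, {A,C}, {A,B,D}, {A,B,C}, {A,B,C,D}.
Accepting DFA states (contain an NFA accepting state): {A}, {B,D}, {A,C}, {A,B,D}, {A,B,C}, {A,B,C,D}.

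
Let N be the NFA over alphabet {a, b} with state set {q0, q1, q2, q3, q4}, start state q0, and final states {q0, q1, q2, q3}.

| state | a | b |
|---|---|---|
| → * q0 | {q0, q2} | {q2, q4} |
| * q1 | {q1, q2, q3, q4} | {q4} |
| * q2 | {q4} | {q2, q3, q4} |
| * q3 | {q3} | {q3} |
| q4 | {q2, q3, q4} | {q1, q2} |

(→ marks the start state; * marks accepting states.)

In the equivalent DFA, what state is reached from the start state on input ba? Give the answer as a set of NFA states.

Start: {q0}.
δ(q0,b) = {q2, q4}.
Union: {q2, q4}.
After b: {q2, q4}.
δ(q2,a) = {q4}; δ(q4,a) = {q2, q3, q4}.
Union: {q2, q3, q4}.
After a: {q2, q3, q4}.

{q2, q3, q4}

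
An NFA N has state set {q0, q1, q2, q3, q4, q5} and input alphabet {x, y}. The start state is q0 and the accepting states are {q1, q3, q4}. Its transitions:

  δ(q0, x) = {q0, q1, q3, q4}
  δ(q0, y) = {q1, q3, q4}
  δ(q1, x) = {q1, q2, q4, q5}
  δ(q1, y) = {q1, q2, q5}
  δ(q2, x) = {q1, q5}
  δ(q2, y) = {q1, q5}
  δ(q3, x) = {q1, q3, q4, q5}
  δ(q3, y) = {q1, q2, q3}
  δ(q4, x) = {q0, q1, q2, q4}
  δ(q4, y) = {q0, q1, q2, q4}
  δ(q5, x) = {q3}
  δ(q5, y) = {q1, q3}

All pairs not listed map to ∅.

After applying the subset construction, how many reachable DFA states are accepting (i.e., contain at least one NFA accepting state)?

Start state of the DFA: {q0}.
{q0} --x--> {q0, q1, q3, q4}  [new]
{q0} --y--> {q1, q3, q4}  [new]
{q0, q1, q3, q4} --x--> {q0, q1, q2, q3, q4, q5}  [new]
{q0, q1, q3, q4} --y--> {q0, q1, q2, q3, q4, q5}  [seen]
{q1, q3, q4} --x--> {q0, q1, q2, q3, q4, q5}  [seen]
{q1, q3, q4} --y--> {q0, q1, q2, q3, q4, q5}  [seen]
{q0, q1, q2, q3, q4, q5} --x--> {q0, q1, q2, q3, q4, q5}  [seen]
{q0, q1, q2, q3, q4, q5} --y--> {q0, q1, q2, q3, q4, q5}  [seen]
Reachable DFA states: {q0}, {q0, q1, q3, q4}, {q1, q3, q4}, {q0, q1, q2, q3, q4, q5}.
Accepting DFA states (contain an NFA accepting state): {q0, q1, q3, q4}, {q1, q3, q4}, {q0, q1, q2, q3, q4, q5}.

3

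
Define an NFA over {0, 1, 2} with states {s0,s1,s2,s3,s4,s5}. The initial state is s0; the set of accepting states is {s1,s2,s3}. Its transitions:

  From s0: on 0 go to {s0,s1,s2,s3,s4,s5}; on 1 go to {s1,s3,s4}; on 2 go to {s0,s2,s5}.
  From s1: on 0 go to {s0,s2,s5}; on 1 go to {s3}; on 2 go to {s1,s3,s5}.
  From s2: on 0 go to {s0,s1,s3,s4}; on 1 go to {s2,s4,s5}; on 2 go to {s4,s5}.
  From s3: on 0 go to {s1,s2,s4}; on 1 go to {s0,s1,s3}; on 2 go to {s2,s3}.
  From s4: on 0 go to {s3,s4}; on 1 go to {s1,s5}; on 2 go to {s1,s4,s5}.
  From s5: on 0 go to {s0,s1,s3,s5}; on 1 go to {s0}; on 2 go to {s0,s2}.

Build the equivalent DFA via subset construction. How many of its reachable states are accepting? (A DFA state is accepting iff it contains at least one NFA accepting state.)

Start state of the DFA: {s0}.
{s0} --0--> {s0,s1,s2,s3,s4,s5}  [new]
{s0} --1--> {s1,s3,s4}  [new]
{s0} --2--> {s0,s2,s5}  [new]
{s0,s1,s2,s3,s4,s5} --0--> {s0,s1,s2,s3,s4,s5}  [seen]
{s0,s1,s2,s3,s4,s5} --1--> {s0,s1,s2,s3,s4,s5}  [seen]
{s0,s1,s2,s3,s4,s5} --2--> {s0,s1,s2,s3,s4,s5}  [seen]
{s1,s3,s4} --0--> {s0,s1,s2,s3,s4,s5}  [seen]
{s1,s3,s4} --1--> {s0,s1,s3,s5}  [new]
{s1,s3,s4} --2--> {s1,s2,s3,s4,s5}  [new]
{s0,s2,s5} --0--> {s0,s1,s2,s3,s4,s5}  [seen]
{s0,s2,s5} --1--> {s0,s1,s2,s3,s4,s5}  [seen]
{s0,s2,s5} --2--> {s0,s2,s4,s5}  [new]
{s0,s1,s3,s5} --0--> {s0,s1,s2,s3,s4,s5}  [seen]
{s0,s1,s3,s5} --1--> {s0,s1,s3,s4}  [new]
{s0,s1,s3,s5} --2--> {s0,s1,s2,s3,s5}  [new]
{s1,s2,s3,s4,s5} --0--> {s0,s1,s2,s3,s4,s5}  [seen]
{s1,s2,s3,s4,s5} --1--> {s0,s1,s2,s3,s4,s5}  [seen]
{s1,s2,s3,s4,s5} --2--> {s0,s1,s2,s3,s4,s5}  [seen]
{s0,s2,s4,s5} --0--> {s0,s1,s2,s3,s4,s5}  [seen]
{s0,s2,s4,s5} --1--> {s0,s1,s2,s3,s4,s5}  [seen]
{s0,s2,s4,s5} --2--> {s0,s1,s2,s4,s5}  [new]
{s0,s1,s3,s4} --0--> {s0,s1,s2,s3,s4,s5}  [seen]
{s0,s1,s3,s4} --1--> {s0,s1,s3,s4,s5}  [new]
{s0,s1,s3,s4} --2--> {s0,s1,s2,s3,s4,s5}  [seen]
{s0,s1,s2,s3,s5} --0--> {s0,s1,s2,s3,s4,s5}  [seen]
{s0,s1,s2,s3,s5} --1--> {s0,s1,s2,s3,s4,s5}  [seen]
{s0,s1,s2,s3,s5} --2--> {s0,s1,s2,s3,s4,s5}  [seen]
{s0,s1,s2,s4,s5} --0--> {s0,s1,s2,s3,s4,s5}  [seen]
{s0,s1,s2,s4,s5} --1--> {s0,s1,s2,s3,s4,s5}  [seen]
{s0,s1,s2,s4,s5} --2--> {s0,s1,s2,s3,s4,s5}  [seen]
{s0,s1,s3,s4,s5} --0--> {s0,s1,s2,s3,s4,s5}  [seen]
{s0,s1,s3,s4,s5} --1--> {s0,s1,s3,s4,s5}  [seen]
{s0,s1,s3,s4,s5} --2--> {s0,s1,s2,s3,s4,s5}  [seen]
Reachable DFA states: {s0}, {s0,s1,s2,s3,s4,s5}, {s1,s3,s4}, {s0,s2,s5}, {s0,s1,s3,s5}, {s1,s2,s3,s4,s5}, {s0,s2,s4,s5}, {s0,s1,s3,s4}, {s0,s1,s2,s3,s5}, {s0,s1,s2,s4,s5}, {s0,s1,s3,s4,s5}.
Accepting DFA states (contain an NFA accepting state): {s0,s1,s2,s3,s4,s5}, {s1,s3,s4}, {s0,s2,s5}, {s0,s1,s3,s5}, {s1,s2,s3,s4,s5}, {s0,s2,s4,s5}, {s0,s1,s3,s4}, {s0,s1,s2,s3,s5}, {s0,s1,s2,s4,s5}, {s0,s1,s3,s4,s5}.

10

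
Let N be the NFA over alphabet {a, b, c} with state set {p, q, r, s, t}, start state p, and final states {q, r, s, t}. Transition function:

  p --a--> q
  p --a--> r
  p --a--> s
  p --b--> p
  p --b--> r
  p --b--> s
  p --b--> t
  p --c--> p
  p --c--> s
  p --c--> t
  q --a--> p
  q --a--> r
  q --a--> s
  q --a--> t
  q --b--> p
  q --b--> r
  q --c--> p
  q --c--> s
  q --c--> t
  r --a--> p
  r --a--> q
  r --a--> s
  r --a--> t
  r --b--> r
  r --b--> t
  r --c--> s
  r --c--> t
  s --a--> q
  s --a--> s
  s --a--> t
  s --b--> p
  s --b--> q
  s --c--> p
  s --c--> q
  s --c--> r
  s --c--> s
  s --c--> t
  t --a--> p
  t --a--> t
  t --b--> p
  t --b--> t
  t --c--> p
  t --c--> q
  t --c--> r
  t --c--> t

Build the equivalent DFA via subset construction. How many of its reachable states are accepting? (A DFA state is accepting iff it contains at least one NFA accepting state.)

Start state of the DFA: {p}.
{p} --a--> {q, r, s}  [new]
{p} --b--> {p, r, s, t}  [new]
{p} --c--> {p, s, t}  [new]
{q, r, s} --a--> {p, q, r, s, t}  [new]
{q, r, s} --b--> {p, q, r, t}  [new]
{q, r, s} --c--> {p, q, r, s, t}  [seen]
{p, r, s, t} --a--> {p, q, r, s, t}  [seen]
{p, r, s, t} --b--> {p, q, r, s, t}  [seen]
{p, r, s, t} --c--> {p, q, r, s, t}  [seen]
{p, s, t} --a--> {p, q, r, s, t}  [seen]
{p, s, t} --b--> {p, q, r, s, t}  [seen]
{p, s, t} --c--> {p, q, r, s, t}  [seen]
{p, q, r, s, t} --a--> {p, q, r, s, t}  [seen]
{p, q, r, s, t} --b--> {p, q, r, s, t}  [seen]
{p, q, r, s, t} --c--> {p, q, r, s, t}  [seen]
{p, q, r, t} --a--> {p, q, r, s, t}  [seen]
{p, q, r, t} --b--> {p, r, s, t}  [seen]
{p, q, r, t} --c--> {p, q, r, s, t}  [seen]
Reachable DFA states: {p}, {q, r, s}, {p, r, s, t}, {p, s, t}, {p, q, r, s, t}, {p, q, r, t}.
Accepting DFA states (contain an NFA accepting state): {q, r, s}, {p, r, s, t}, {p, s, t}, {p, q, r, s, t}, {p, q, r, t}.

5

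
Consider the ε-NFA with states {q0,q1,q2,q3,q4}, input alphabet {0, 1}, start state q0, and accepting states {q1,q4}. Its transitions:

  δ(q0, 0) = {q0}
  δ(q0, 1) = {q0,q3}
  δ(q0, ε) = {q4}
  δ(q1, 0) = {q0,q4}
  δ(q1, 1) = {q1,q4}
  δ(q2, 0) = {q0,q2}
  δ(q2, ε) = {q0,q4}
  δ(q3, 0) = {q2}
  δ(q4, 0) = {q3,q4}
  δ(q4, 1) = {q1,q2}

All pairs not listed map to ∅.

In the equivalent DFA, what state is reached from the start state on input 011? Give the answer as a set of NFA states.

{q0,q1,q2,q3,q4}

Start: {q0,q4}.
δ(q0,0) = {q0}; δ(q4,0) = {q3,q4}.
Union: {q0,q3,q4}.
After 0: {q0,q3,q4}.
δ(q0,1) = {q0,q3}; δ(q3,1) = ∅; δ(q4,1) = {q1,q2}.
Union: {q0,q1,q2,q3}.
ε-closure gives {q0,q1,q2,q3,q4}.
After 1: {q0,q1,q2,q3,q4}.
δ(q0,1) = {q0,q3}; δ(q1,1) = {q1,q4}; δ(q2,1) = ∅; δ(q3,1) = ∅; δ(q4,1) = {q1,q2}.
Union: {q0,q1,q2,q3,q4}.
After 1: {q0,q1,q2,q3,q4}.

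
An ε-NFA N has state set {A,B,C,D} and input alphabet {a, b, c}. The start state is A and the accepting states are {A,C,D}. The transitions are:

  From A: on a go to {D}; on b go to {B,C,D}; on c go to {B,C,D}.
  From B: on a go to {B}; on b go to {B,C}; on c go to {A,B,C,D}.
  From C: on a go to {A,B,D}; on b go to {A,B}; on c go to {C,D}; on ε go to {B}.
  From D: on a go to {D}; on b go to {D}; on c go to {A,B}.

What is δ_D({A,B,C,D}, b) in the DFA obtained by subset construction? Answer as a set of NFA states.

δ(A,b) = {B,C,D}; δ(B,b) = {B,C}; δ(C,b) = {A,B}; δ(D,b) = {D}.
Union: {A,B,C,D}.

{A,B,C,D}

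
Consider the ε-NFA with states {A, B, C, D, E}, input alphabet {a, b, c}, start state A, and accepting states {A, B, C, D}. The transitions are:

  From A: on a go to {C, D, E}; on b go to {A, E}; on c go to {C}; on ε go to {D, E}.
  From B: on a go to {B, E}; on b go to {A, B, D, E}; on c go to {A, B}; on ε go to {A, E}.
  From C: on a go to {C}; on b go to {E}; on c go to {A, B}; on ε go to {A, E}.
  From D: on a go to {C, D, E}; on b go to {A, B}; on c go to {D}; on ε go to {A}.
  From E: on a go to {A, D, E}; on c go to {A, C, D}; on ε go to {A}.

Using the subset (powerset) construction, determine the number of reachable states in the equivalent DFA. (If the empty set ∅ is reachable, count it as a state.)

4

Start state of the DFA: {A, D, E} (ε-closure of the NFA start).
{A, D, E} --a--> {A, C, D, E}  [new]
{A, D, E} --b--> {A, B, D, E}  [new]
{A, D, E} --c--> {A, C, D, E}  [seen]
{A, C, D, E} --a--> {A, C, D, E}  [seen]
{A, C, D, E} --b--> {A, B, D, E}  [seen]
{A, C, D, E} --c--> {A, B, C, D, E}  [new]
{A, B, D, E} --a--> {A, B, C, D, E}  [seen]
{A, B, D, E} --b--> {A, B, D, E}  [seen]
{A, B, D, E} --c--> {A, B, C, D, E}  [seen]
{A, B, C, D, E} --a--> {A, B, C, D, E}  [seen]
{A, B, C, D, E} --b--> {A, B, D, E}  [seen]
{A, B, C, D, E} --c--> {A, B, C, D, E}  [seen]
Reachable DFA states: {A, D, E}, {A, C, D, E}, {A, B, D, E}, {A, B, C, D, E}.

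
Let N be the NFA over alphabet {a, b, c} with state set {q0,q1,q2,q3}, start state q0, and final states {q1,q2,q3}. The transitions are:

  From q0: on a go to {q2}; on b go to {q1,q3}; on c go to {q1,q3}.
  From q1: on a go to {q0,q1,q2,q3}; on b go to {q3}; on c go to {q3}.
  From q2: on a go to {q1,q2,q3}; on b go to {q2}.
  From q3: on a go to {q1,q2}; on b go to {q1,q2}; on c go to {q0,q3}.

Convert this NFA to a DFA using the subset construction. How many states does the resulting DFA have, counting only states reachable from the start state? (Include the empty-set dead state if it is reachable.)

11

Start state of the DFA: {q0}.
{q0} --a--> {q2}  [new]
{q0} --b--> {q1,q3}  [new]
{q0} --c--> {q1,q3}  [seen]
{q2} --a--> {q1,q2,q3}  [new]
{q2} --b--> {q2}  [seen]
{q2} --c--> ∅  [new]
{q1,q3} --a--> {q0,q1,q2,q3}  [new]
{q1,q3} --b--> {q1,q2,q3}  [seen]
{q1,q3} --c--> {q0,q3}  [new]
{q1,q2,q3} --a--> {q0,q1,q2,q3}  [seen]
{q1,q2,q3} --b--> {q1,q2,q3}  [seen]
{q1,q2,q3} --c--> {q0,q3}  [seen]
∅ --a--> ∅  [seen]
∅ --b--> ∅  [seen]
∅ --c--> ∅  [seen]
{q0,q1,q2,q3} --a--> {q0,q1,q2,q3}  [seen]
{q0,q1,q2,q3} --b--> {q1,q2,q3}  [seen]
{q0,q1,q2,q3} --c--> {q0,q1,q3}  [new]
{q0,q3} --a--> {q1,q2}  [new]
{q0,q3} --b--> {q1,q2,q3}  [seen]
{q0,q3} --c--> {q0,q1,q3}  [seen]
{q0,q1,q3} --a--> {q0,q1,q2,q3}  [seen]
{q0,q1,q3} --b--> {q1,q2,q3}  [seen]
{q0,q1,q3} --c--> {q0,q1,q3}  [seen]
{q1,q2} --a--> {q0,q1,q2,q3}  [seen]
{q1,q2} --b--> {q2,q3}  [new]
{q1,q2} --c--> {q3}  [new]
{q2,q3} --a--> {q1,q2,q3}  [seen]
{q2,q3} --b--> {q1,q2}  [seen]
{q2,q3} --c--> {q0,q3}  [seen]
{q3} --a--> {q1,q2}  [seen]
{q3} --b--> {q1,q2}  [seen]
{q3} --c--> {q0,q3}  [seen]
Reachable DFA states: {q0}, {q2}, {q1,q3}, {q1,q2,q3}, ∅, {q0,q1,q2,q3}, {q0,q3}, {q0,q1,q3}, {q1,q2}, {q2,q3}, {q3}.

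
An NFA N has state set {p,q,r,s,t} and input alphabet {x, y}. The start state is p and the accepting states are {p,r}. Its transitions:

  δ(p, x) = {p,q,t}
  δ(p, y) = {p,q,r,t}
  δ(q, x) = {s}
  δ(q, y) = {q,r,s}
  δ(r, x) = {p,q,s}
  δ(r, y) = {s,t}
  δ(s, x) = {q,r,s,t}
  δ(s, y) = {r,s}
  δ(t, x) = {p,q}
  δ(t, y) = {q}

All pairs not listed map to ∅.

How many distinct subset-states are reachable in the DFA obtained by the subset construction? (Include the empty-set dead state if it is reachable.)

Start state of the DFA: {p}.
{p} --x--> {p,q,t}  [new]
{p} --y--> {p,q,r,t}  [new]
{p,q,t} --x--> {p,q,s,t}  [new]
{p,q,t} --y--> {p,q,r,s,t}  [new]
{p,q,r,t} --x--> {p,q,s,t}  [seen]
{p,q,r,t} --y--> {p,q,r,s,t}  [seen]
{p,q,s,t} --x--> {p,q,r,s,t}  [seen]
{p,q,s,t} --y--> {p,q,r,s,t}  [seen]
{p,q,r,s,t} --x--> {p,q,r,s,t}  [seen]
{p,q,r,s,t} --y--> {p,q,r,s,t}  [seen]
Reachable DFA states: {p}, {p,q,t}, {p,q,r,t}, {p,q,s,t}, {p,q,r,s,t}.

5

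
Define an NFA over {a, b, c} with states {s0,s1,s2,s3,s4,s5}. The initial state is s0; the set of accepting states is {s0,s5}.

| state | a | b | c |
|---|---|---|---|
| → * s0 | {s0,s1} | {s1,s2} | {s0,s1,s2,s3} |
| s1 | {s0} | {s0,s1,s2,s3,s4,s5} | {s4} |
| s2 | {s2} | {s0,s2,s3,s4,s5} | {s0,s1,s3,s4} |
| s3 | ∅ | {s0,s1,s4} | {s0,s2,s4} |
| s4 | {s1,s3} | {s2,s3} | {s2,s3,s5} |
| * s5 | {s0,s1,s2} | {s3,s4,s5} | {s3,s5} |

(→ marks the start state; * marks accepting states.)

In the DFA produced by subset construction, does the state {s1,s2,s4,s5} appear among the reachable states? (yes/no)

no

Start state of the DFA: {s0}.
{s0} --a--> {s0,s1}  [new]
{s0} --b--> {s1,s2}  [new]
{s0} --c--> {s0,s1,s2,s3}  [new]
{s0,s1} --a--> {s0,s1}  [seen]
{s0,s1} --b--> {s0,s1,s2,s3,s4,s5}  [new]
{s0,s1} --c--> {s0,s1,s2,s3,s4}  [new]
{s1,s2} --a--> {s0,s2}  [new]
{s1,s2} --b--> {s0,s1,s2,s3,s4,s5}  [seen]
{s1,s2} --c--> {s0,s1,s3,s4}  [new]
{s0,s1,s2,s3} --a--> {s0,s1,s2}  [new]
{s0,s1,s2,s3} --b--> {s0,s1,s2,s3,s4,s5}  [seen]
{s0,s1,s2,s3} --c--> {s0,s1,s2,s3,s4}  [seen]
{s0,s1,s2,s3,s4,s5} --a--> {s0,s1,s2,s3}  [seen]
{s0,s1,s2,s3,s4,s5} --b--> {s0,s1,s2,s3,s4,s5}  [seen]
{s0,s1,s2,s3,s4,s5} --c--> {s0,s1,s2,s3,s4,s5}  [seen]
{s0,s1,s2,s3,s4} --a--> {s0,s1,s2,s3}  [seen]
{s0,s1,s2,s3,s4} --b--> {s0,s1,s2,s3,s4,s5}  [seen]
{s0,s1,s2,s3,s4} --c--> {s0,s1,s2,s3,s4,s5}  [seen]
{s0,s2} --a--> {s0,s1,s2}  [seen]
{s0,s2} --b--> {s0,s1,s2,s3,s4,s5}  [seen]
{s0,s2} --c--> {s0,s1,s2,s3,s4}  [seen]
{s0,s1,s3,s4} --a--> {s0,s1,s3}  [new]
{s0,s1,s3,s4} --b--> {s0,s1,s2,s3,s4,s5}  [seen]
{s0,s1,s3,s4} --c--> {s0,s1,s2,s3,s4,s5}  [seen]
{s0,s1,s2} --a--> {s0,s1,s2}  [seen]
{s0,s1,s2} --b--> {s0,s1,s2,s3,s4,s5}  [seen]
{s0,s1,s2} --c--> {s0,s1,s2,s3,s4}  [seen]
{s0,s1,s3} --a--> {s0,s1}  [seen]
{s0,s1,s3} --b--> {s0,s1,s2,s3,s4,s5}  [seen]
{s0,s1,s3} --c--> {s0,s1,s2,s3,s4}  [seen]
Reachable DFA states: {s0}, {s0,s1}, {s1,s2}, {s0,s1,s2,s3}, {s0,s1,s2,s3,s4,s5}, {s0,s1,s2,s3,s4}, {s0,s2}, {s0,s1,s3,s4}, {s0,s1,s2}, {s0,s1,s3}.
{s1,s2,s4,s5} is not among them.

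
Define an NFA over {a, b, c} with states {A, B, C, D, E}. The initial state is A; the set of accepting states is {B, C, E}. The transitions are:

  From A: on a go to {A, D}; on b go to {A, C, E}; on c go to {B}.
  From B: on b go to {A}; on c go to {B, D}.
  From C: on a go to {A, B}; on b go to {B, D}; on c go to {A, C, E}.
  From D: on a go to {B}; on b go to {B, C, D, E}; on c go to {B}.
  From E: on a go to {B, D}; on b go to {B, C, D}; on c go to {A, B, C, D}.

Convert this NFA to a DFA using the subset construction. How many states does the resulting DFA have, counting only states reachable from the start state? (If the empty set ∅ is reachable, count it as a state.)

Start state of the DFA: {A}.
{A} --a--> {A, D}  [new]
{A} --b--> {A, C, E}  [new]
{A} --c--> {B}  [new]
{A, D} --a--> {A, B, D}  [new]
{A, D} --b--> {A, B, C, D, E}  [new]
{A, D} --c--> {B}  [seen]
{A, C, E} --a--> {A, B, D}  [seen]
{A, C, E} --b--> {A, B, C, D, E}  [seen]
{A, C, E} --c--> {A, B, C, D, E}  [seen]
{B} --a--> ∅  [new]
{B} --b--> {A}  [seen]
{B} --c--> {B, D}  [new]
{A, B, D} --a--> {A, B, D}  [seen]
{A, B, D} --b--> {A, B, C, D, E}  [seen]
{A, B, D} --c--> {B, D}  [seen]
{A, B, C, D, E} --a--> {A, B, D}  [seen]
{A, B, C, D, E} --b--> {A, B, C, D, E}  [seen]
{A, B, C, D, E} --c--> {A, B, C, D, E}  [seen]
∅ --a--> ∅  [seen]
∅ --b--> ∅  [seen]
∅ --c--> ∅  [seen]
{B, D} --a--> {B}  [seen]
{B, D} --b--> {A, B, C, D, E}  [seen]
{B, D} --c--> {B, D}  [seen]
Reachable DFA states: {A}, {A, D}, {A, C, E}, {B}, {A, B, D}, {A, B, C, D, E}, ∅, {B, D}.

8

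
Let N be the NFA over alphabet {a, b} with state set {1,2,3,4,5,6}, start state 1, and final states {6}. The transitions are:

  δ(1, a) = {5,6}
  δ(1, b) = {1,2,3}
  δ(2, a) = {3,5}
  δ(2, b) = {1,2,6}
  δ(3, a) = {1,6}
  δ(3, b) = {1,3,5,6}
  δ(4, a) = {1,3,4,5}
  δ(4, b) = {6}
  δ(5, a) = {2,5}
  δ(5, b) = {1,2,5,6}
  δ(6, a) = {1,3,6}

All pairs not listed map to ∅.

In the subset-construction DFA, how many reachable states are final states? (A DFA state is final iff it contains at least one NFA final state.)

Start state of the DFA: {1}.
{1} --a--> {5,6}  [new]
{1} --b--> {1,2,3}  [new]
{5,6} --a--> {1,2,3,5,6}  [new]
{5,6} --b--> {1,2,5,6}  [new]
{1,2,3} --a--> {1,3,5,6}  [new]
{1,2,3} --b--> {1,2,3,5,6}  [seen]
{1,2,3,5,6} --a--> {1,2,3,5,6}  [seen]
{1,2,3,5,6} --b--> {1,2,3,5,6}  [seen]
{1,2,5,6} --a--> {1,2,3,5,6}  [seen]
{1,2,5,6} --b--> {1,2,3,5,6}  [seen]
{1,3,5,6} --a--> {1,2,3,5,6}  [seen]
{1,3,5,6} --b--> {1,2,3,5,6}  [seen]
Reachable DFA states: {1}, {5,6}, {1,2,3}, {1,2,3,5,6}, {1,2,5,6}, {1,3,5,6}.
Accepting DFA states (contain an NFA accepting state): {5,6}, {1,2,3,5,6}, {1,2,5,6}, {1,3,5,6}.

4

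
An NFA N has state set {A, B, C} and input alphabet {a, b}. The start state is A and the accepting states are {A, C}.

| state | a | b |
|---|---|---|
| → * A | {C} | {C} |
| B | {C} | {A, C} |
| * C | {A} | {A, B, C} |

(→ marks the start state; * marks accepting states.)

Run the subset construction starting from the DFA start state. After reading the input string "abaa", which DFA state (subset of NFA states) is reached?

{A, C}

Start: {A}.
δ(A,a) = {C}.
Union: {C}.
After a: {C}.
δ(C,b) = {A, B, C}.
Union: {A, B, C}.
After b: {A, B, C}.
δ(A,a) = {C}; δ(B,a) = {C}; δ(C,a) = {A}.
Union: {A, C}.
After a: {A, C}.
δ(A,a) = {C}; δ(C,a) = {A}.
Union: {A, C}.
After a: {A, C}.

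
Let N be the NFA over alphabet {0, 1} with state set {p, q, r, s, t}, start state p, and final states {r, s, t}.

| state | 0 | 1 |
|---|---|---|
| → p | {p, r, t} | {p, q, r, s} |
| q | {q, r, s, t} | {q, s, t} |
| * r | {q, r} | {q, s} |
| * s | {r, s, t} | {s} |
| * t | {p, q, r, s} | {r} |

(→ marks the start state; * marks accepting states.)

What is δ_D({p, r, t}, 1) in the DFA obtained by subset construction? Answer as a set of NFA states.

{p, q, r, s}

δ(p,1) = {p, q, r, s}; δ(r,1) = {q, s}; δ(t,1) = {r}.
Union: {p, q, r, s}.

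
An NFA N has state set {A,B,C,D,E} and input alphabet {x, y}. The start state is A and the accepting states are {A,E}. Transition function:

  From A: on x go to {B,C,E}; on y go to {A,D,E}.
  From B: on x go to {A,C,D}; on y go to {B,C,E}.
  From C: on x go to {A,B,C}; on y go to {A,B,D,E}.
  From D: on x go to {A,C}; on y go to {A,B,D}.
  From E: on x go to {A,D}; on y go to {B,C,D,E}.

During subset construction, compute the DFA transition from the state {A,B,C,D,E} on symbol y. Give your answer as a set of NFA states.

{A,B,C,D,E}

δ(A,y) = {A,D,E}; δ(B,y) = {B,C,E}; δ(C,y) = {A,B,D,E}; δ(D,y) = {A,B,D}; δ(E,y) = {B,C,D,E}.
Union: {A,B,C,D,E}.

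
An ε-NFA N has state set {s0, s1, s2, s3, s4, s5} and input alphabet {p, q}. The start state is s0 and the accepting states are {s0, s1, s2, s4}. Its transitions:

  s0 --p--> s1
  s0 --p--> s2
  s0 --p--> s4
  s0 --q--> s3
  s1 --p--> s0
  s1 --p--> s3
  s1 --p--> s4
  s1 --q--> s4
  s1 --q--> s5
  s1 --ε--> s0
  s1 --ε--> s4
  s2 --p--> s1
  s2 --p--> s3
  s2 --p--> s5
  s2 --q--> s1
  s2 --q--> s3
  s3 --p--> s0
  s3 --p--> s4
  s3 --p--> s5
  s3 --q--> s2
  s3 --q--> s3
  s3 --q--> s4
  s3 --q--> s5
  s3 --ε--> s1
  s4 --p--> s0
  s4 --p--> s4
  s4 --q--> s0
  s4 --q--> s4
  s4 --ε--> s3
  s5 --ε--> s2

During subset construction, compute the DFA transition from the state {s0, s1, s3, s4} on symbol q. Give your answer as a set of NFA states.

{s0, s1, s2, s3, s4, s5}

δ(s0,q) = {s3}; δ(s1,q) = {s4, s5}; δ(s3,q) = {s2, s3, s4, s5}; δ(s4,q) = {s0, s4}.
Union: {s0, s2, s3, s4, s5}.
ε-closure gives {s0, s1, s2, s3, s4, s5}.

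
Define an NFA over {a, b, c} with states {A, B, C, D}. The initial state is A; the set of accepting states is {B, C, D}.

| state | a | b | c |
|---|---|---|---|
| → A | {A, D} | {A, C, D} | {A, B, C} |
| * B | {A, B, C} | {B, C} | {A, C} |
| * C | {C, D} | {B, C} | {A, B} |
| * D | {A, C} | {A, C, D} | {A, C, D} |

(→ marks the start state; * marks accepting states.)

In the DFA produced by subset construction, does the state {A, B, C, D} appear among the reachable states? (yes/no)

Start state of the DFA: {A}.
{A} --a--> {A, D}  [new]
{A} --b--> {A, C, D}  [new]
{A} --c--> {A, B, C}  [new]
{A, D} --a--> {A, C, D}  [seen]
{A, D} --b--> {A, C, D}  [seen]
{A, D} --c--> {A, B, C, D}  [new]
{A, C, D} --a--> {A, C, D}  [seen]
{A, C, D} --b--> {A, B, C, D}  [seen]
{A, C, D} --c--> {A, B, C, D}  [seen]
{A, B, C} --a--> {A, B, C, D}  [seen]
{A, B, C} --b--> {A, B, C, D}  [seen]
{A, B, C} --c--> {A, B, C}  [seen]
{A, B, C, D} --a--> {A, B, C, D}  [seen]
{A, B, C, D} --b--> {A, B, C, D}  [seen]
{A, B, C, D} --c--> {A, B, C, D}  [seen]
Reachable DFA states: {A}, {A, D}, {A, C, D}, {A, B, C}, {A, B, C, D}.
{A, B, C, D} is among them.

yes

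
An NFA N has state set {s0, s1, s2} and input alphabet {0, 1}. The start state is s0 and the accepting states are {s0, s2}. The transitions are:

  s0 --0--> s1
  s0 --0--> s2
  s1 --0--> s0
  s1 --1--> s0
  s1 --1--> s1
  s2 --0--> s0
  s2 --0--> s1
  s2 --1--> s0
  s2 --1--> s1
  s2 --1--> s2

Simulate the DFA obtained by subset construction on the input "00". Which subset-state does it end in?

{s0, s1}

Start: {s0}.
δ(s0,0) = {s1, s2}.
Union: {s1, s2}.
After 0: {s1, s2}.
δ(s1,0) = {s0}; δ(s2,0) = {s0, s1}.
Union: {s0, s1}.
After 0: {s0, s1}.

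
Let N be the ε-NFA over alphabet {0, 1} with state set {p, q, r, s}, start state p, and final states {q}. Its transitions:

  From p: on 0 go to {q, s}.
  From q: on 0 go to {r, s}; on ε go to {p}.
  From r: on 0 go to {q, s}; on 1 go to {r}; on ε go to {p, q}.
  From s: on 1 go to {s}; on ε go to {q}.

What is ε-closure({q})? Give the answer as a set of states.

{p, q}

Begin with {q}.
q →ε {p}; add p.
ε-closure = {p, q}.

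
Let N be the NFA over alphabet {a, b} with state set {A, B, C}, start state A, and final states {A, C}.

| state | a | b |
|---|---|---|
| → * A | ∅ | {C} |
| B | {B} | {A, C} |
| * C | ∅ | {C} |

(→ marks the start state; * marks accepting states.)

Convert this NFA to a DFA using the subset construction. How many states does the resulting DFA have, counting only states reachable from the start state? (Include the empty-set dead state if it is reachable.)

3

Start state of the DFA: {A}.
{A} --a--> ∅  [new]
{A} --b--> {C}  [new]
∅ --a--> ∅  [seen]
∅ --b--> ∅  [seen]
{C} --a--> ∅  [seen]
{C} --b--> {C}  [seen]
Reachable DFA states: {A}, ∅, {C}.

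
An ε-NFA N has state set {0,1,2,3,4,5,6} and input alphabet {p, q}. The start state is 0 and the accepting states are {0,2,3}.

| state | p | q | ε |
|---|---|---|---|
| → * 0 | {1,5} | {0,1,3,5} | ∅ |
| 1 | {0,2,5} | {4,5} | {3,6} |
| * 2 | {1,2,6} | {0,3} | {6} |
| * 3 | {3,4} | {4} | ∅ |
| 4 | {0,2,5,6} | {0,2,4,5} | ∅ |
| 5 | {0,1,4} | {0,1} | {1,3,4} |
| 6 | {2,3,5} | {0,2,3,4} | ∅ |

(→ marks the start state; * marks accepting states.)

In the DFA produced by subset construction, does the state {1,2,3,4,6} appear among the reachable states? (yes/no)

Start state of the DFA: {0} (ε-closure of the NFA start).
{0} --p--> {1,3,4,5,6}  [new]
{0} --q--> {0,1,3,4,5,6}  [new]
{1,3,4,5,6} --p--> {0,1,2,3,4,5,6}  [new]
{1,3,4,5,6} --q--> {0,1,2,3,4,5,6}  [seen]
{0,1,3,4,5,6} --p--> {0,1,2,3,4,5,6}  [seen]
{0,1,3,4,5,6} --q--> {0,1,2,3,4,5,6}  [seen]
{0,1,2,3,4,5,6} --p--> {0,1,2,3,4,5,6}  [seen]
{0,1,2,3,4,5,6} --q--> {0,1,2,3,4,5,6}  [seen]
Reachable DFA states: {0}, {1,3,4,5,6}, {0,1,3,4,5,6}, {0,1,2,3,4,5,6}.
{1,2,3,4,6} is not among them.

no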